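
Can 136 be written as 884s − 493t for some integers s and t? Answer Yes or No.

By Bézout, 884s − 493t = 136 has integer solutions iff gcd(884, 493) | 136.
Euclid: 884 = 1·493 + 391; 493 = 1·391 + 102; 391 = 3·102 + 85; 102 = 1·85 + 17; 85 = 5·17 + 0. gcd = 17; 136 mod 17 = 0. Yes.

Yes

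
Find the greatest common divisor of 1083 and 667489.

361

1083 = 3 · 19²
667489 = 19² · 43²
Common: 19² = 361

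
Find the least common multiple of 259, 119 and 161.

101269

259 = 7 · 37; 119 = 7 · 17; 161 = 7 · 23
lcm takes max exponent of each prime: 7 · 17 · 23 · 37 = 101269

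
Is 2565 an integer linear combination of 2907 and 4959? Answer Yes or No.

Yes

By Bézout, 2907m + 4959n = 2565 has integer solutions iff gcd(2907, 4959) | 2565.
Euclid: 4959 = 1·2907 + 2052; 2907 = 1·2052 + 855; 2052 = 2·855 + 342; 855 = 2·342 + 171; 342 = 2·171 + 0. gcd = 171; 2565 mod 171 = 0. Yes.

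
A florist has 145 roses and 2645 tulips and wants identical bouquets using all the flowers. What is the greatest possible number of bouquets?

5

145 = 5 · 29
2645 = 5 · 23²
Common: 5 = 5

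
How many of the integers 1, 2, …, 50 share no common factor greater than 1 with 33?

31

33 = 3·11. Inclusion–exclusion on these primes:
50 − ⌊50/3⌋ − ⌊50/11⌋ + ⌊50/33⌋ = 31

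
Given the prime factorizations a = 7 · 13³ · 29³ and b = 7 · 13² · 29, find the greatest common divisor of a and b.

min exponent per shared prime: 7 · 13² · 29 = 34307

34307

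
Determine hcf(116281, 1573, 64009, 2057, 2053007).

gcd(116281, 1573): 116281 = 73·1573 + 1452; 1573 = 1·1452 + 121; 1452 = 12·121 + 0 → 121
gcd(121, 64009): 64009 = 529·121 + 0 → 121
gcd(121, 2057): 2057 = 17·121 + 0 → 121
gcd(121, 2053007): 2053007 = 16967·121 + 0 → 121

121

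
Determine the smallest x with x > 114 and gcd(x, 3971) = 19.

Multiples of 19 above 114: 19·7, 19·8, … . Need the cofactor coprime to 3971/19 = 209.
Checking s = 7, 8, … the first with gcd(s, 209) = 1 is s = 7, giving 133.

133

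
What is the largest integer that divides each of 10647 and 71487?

Euclid: 71487 = 6·10647 + 7605; 10647 = 1·7605 + 3042; 7605 = 2·3042 + 1521; 3042 = 2·1521 + 0. Last nonzero remainder: 1521.

1521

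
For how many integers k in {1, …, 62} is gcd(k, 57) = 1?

40

Prime factors of 57: 3, 19. Count integers ≤ 62 divisible by none of them.
By inclusion–exclusion: 62 − ⌊62/3⌋ − ⌊62/19⌋ + ⌊62/57⌋ = 40.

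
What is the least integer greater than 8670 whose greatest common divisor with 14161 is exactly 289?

8959

gcd(t, 14161) = 289 forces 289 | t; write t = 289s. Then gcd(289s, 289·49) = 289·gcd(s, 49), so need gcd(s, 49) = 1.
289s > 8670 gives s ≥ 31. The least s ≥ 31 coprime to 49 is 31, so t = 289·31 = 8959.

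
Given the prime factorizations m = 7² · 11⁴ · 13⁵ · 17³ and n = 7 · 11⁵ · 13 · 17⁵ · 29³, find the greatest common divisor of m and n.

6545742203

min exponent per shared prime: 7 · 11⁴ · 13 · 17³ = 6545742203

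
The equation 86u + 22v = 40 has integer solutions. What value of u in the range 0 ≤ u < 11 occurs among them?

2

gcd(86, 22) = 2 (Euclid: 86 = 3·22 + 20; 22 = 1·20 + 2; 20 = 10·2 + 0), and 2 | 40.
Extended Euclid: 86·(-1) + 22·(4) = 2. Scale by 20: u₀ = -20.
General solution u = u₀ + 11t; reducing mod 11 gives u = 2 (and v = -6).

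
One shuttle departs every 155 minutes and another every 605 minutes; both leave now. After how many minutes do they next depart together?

18755

155 = 5 · 31; 605 = 5 · 11²
max exponents: 5 · 11² · 31 = 18755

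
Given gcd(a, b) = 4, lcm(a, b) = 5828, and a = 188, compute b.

124

a·b = gcd·lcm = 4·5828 = 23312, so b = 23312/188 = 124.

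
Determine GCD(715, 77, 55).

gcd(715, 77): 715 = 9·77 + 22; 77 = 3·22 + 11; 22 = 2·11 + 0 → 11
gcd(11, 55): 55 = 5·11 + 0 → 11

11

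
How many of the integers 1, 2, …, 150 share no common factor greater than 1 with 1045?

103

1045 = 5·11·19. Inclusion–exclusion on these primes:
150 − ⌊150/5⌋ − ⌊150/11⌋ − ⌊150/19⌋ + ⌊150/55⌋ + ⌊150/95⌋ + ⌊150/209⌋ − ⌊150/1045⌋ = 103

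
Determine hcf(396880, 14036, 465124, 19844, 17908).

gcd(396880, 14036): 396880 = 28·14036 + 3872; 14036 = 3·3872 + 2420; 3872 = 1·2420 + 1452; 2420 = 1·1452 + 968; 1452 = 1·968 + 484; 968 = 2·484 + 0 → 484
gcd(484, 465124): 465124 = 961·484 + 0 → 484
gcd(484, 19844): 19844 = 41·484 + 0 → 484
gcd(484, 17908): 17908 = 37·484 + 0 → 484

484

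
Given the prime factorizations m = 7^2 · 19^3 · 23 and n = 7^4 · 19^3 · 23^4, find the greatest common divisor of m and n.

min exponent per shared prime: 7^2 · 19^3 · 23 = 7730093

7730093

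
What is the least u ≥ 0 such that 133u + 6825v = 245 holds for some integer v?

515

Reduce mod 6825: 133u ≡ 245 (mod 6825). With g = gcd(133, 6825) = 7 dividing 245, divide through: 19u ≡ 35 (mod 975).
Since gcd(19, 975) = 1, u ≡ 35·(19)⁻¹ ≡ 515 (mod 975). Smallest non-negative: 515.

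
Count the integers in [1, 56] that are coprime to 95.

43

Prime factors of 95: 5, 19. Count integers ≤ 56 divisible by none of them.
By inclusion–exclusion: 56 − ⌊56/5⌋ − ⌊56/19⌋ + ⌊56/95⌋ = 43.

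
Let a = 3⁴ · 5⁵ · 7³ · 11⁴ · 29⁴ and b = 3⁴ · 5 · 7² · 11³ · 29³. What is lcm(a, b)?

max exponent per prime: 3⁴ · 5⁵ · 7³ · 11⁴ · 29⁴ = 899066659514821875

899066659514821875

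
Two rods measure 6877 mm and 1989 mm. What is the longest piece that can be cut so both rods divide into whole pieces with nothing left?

Euclid: 6877 = 3·1989 + 910; 1989 = 2·910 + 169; 910 = 5·169 + 65; 169 = 2·65 + 39; 65 = 1·39 + 26; 39 = 1·26 + 13; 26 = 2·13 + 0. Last nonzero remainder: 13.

13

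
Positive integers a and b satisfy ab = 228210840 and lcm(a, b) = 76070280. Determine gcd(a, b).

From gcd × lcm = ab: gcd = 228210840 / 76070280 = 3.

3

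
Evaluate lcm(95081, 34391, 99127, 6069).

95081 = 7 · 17² · 47; 34391 = 7 · 17³; 99127 = 7³ · 17²; 6069 = 3 · 7 · 17²
lcm takes max exponent of each prime: 3 · 7³ · 17³ · 47 = 237607419

237607419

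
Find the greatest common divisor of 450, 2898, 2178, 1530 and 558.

18

gcd(450, 2898): 2898 = 6·450 + 198; 450 = 2·198 + 54; 198 = 3·54 + 36; 54 = 1·36 + 18; 36 = 2·18 + 0 → 18
gcd(18, 2178): 2178 = 121·18 + 0 → 18
gcd(18, 1530): 1530 = 85·18 + 0 → 18
gcd(18, 558): 558 = 31·18 + 0 → 18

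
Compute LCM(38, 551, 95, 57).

38 = 2 · 19; 551 = 19 · 29; 95 = 5 · 19; 57 = 3 · 19
lcm takes max exponent of each prime: 2 · 3 · 5 · 19 · 29 = 16530

16530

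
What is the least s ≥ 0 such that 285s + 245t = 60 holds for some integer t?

Reduce mod 245: 285s ≡ 60 (mod 245). With g = gcd(285, 245) = 5 dividing 60, divide through: 57s ≡ 12 (mod 49).
Since gcd(57, 49) = 1, s ≡ 12·(57)⁻¹ ≡ 26 (mod 49). Smallest non-negative: 26.

26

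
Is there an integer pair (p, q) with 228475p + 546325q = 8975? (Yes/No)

No

gcd(228475, 546325): 546325 = 2·228475 + 89375; 228475 = 2·89375 + 49725; 89375 = 1·49725 + 39650; 49725 = 1·39650 + 10075; 39650 = 3·10075 + 9425; 10075 = 1·9425 + 650; 9425 = 14·650 + 325; 650 = 2·325 + 0 → 325
325 does not divide 8975, so a solution does not exist.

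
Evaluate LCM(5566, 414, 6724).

5566 = 2 · 11² · 23; 414 = 2 · 3² · 23; 6724 = 2² · 41²
lcm takes max exponent of each prime: 2² · 3² · 11² · 23 · 41² = 168416028

168416028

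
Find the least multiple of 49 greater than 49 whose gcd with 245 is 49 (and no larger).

gcd(k, 245) = 49 forces 49 | k; write k = 49s. Then gcd(49s, 49·5) = 49·gcd(s, 5), so need gcd(s, 5) = 1.
49s > 49 gives s ≥ 2. The least s ≥ 2 coprime to 5 is 2, so k = 49·2 = 98.

98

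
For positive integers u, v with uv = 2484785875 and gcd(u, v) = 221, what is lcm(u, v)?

11243375

For any two positive integers, gcd × lcm equals their product. Hence lcm = 2484785875 / 221 = 11243375.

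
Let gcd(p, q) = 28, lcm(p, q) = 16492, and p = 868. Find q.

p·q = gcd·lcm = 28·16492 = 461776, so q = 461776/868 = 532.

532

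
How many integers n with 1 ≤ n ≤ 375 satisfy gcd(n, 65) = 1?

Prime factors of 65: 5, 13. Count integers ≤ 375 divisible by none of them.
By inclusion–exclusion: 375 − ⌊375/5⌋ − ⌊375/13⌋ + ⌊375/65⌋ = 277.

277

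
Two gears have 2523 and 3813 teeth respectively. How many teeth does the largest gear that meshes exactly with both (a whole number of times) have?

Euclid: 3813 = 1·2523 + 1290; 2523 = 1·1290 + 1233; 1290 = 1·1233 + 57; 1233 = 21·57 + 36; 57 = 1·36 + 21; 36 = 1·21 + 15; 21 = 1·15 + 6; 15 = 2·6 + 3; 6 = 2·3 + 0. Last nonzero remainder: 3.

3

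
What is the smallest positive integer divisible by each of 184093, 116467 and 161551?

245395969

lcm(184093, 116467) = 184093·116467/gcd = 21440759431/3757 = 5706883
lcm(5706883, 161551) = 5706883·161551/gcd = 921952655533/3757 = 245395969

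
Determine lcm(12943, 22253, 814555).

lcm(12943, 22253) = 12943·22253/gcd = 288020579/7 = 41145797
lcm(41145797, 814555) = 41145797·814555/gcd = 33515514675335/119 = 281642980465

281642980465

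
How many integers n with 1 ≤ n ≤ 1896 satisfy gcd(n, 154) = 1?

Prime factors of 154: 2, 7, 11. Count integers ≤ 1896 divisible by none of them.
By inclusion–exclusion: 1896 − ⌊1896/2⌋ − ⌊1896/7⌋ − ⌊1896/11⌋ + ⌊1896/14⌋ + ⌊1896/22⌋ + ⌊1896/77⌋ − ⌊1896/154⌋ = 739.

739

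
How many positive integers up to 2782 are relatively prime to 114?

878

Prime factors of 114: 2, 3, 19. Count integers ≤ 2782 divisible by none of them.
By inclusion–exclusion: 2782 − ⌊2782/2⌋ − ⌊2782/3⌋ − ⌊2782/19⌋ + ⌊2782/6⌋ + ⌊2782/38⌋ + ⌊2782/57⌋ − ⌊2782/114⌋ = 878.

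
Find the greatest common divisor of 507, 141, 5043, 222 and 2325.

3

507 = 3 · 13²; 141 = 3 · 47; 5043 = 3 · 41²; 222 = 2 · 3 · 37; 2325 = 3 · 5² · 31
gcd takes min exponent of each prime: 3 = 3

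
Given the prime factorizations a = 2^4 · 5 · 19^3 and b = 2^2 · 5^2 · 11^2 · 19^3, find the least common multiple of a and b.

331975600

max exponent per prime: 2^4 · 5^2 · 11^2 · 19^3 = 331975600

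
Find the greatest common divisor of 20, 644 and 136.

4

gcd(20, 644): 644 = 32·20 + 4; 20 = 5·4 + 0 → 4
gcd(4, 136): 136 = 34·4 + 0 → 4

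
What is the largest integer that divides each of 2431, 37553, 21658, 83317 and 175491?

17

2431 = 11 · 13 · 17; 37553 = 17 · 47²; 21658 = 2 · 7² · 13 · 17; 83317 = 13² · 17 · 29; 175491 = 3² · 17 · 31 · 37
gcd takes min exponent of each prime: 17 = 17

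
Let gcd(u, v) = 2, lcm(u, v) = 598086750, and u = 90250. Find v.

13254

Using uv = gcd(u,v)·lcm(u,v) = 2·598086750 = 1196173500, we get v = 1196173500/90250 = 13254.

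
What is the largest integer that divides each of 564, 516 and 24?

gcd(564, 516): 564 = 1·516 + 48; 516 = 10·48 + 36; 48 = 1·36 + 12; 36 = 3·12 + 0 → 12
gcd(12, 24): 24 = 2·12 + 0 → 12

12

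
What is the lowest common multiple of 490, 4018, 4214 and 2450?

4319350

lcm(490, 4018) = 490·4018/gcd = 1968820/98 = 20090
lcm(20090, 4214) = 20090·4214/gcd = 84659260/98 = 863870
lcm(863870, 2450) = 863870·2450/gcd = 2116481500/490 = 4319350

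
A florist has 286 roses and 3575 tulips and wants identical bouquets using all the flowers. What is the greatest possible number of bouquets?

286 = 2 · 11 · 13
3575 = 5² · 11 · 13
Common: 11 · 13 = 143

143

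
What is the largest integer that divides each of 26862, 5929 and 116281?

121

26862 = 2 · 3 · 11² · 37; 5929 = 7² · 11²; 116281 = 11² · 31²
gcd takes min exponent of each prime: 11² = 121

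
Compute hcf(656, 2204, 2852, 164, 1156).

4

gcd(656, 2204): 2204 = 3·656 + 236; 656 = 2·236 + 184; 236 = 1·184 + 52; 184 = 3·52 + 28; 52 = 1·28 + 24; 28 = 1·24 + 4; 24 = 6·4 + 0 → 4
gcd(4, 2852): 2852 = 713·4 + 0 → 4
gcd(4, 164): 164 = 41·4 + 0 → 4
gcd(4, 1156): 1156 = 289·4 + 0 → 4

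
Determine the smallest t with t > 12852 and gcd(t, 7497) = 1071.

Multiples of 1071 above 12852: 1071·13, 1071·14, … . Need the cofactor coprime to 7497/1071 = 7.
Checking s = 13, 14, … the first with gcd(s, 7) = 1 is s = 13, giving 13923.

13923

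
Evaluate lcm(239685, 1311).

239685 = 3 · 5 · 19 · 29²; 1311 = 3 · 19 · 23
max exponents: 3 · 5 · 19 · 23 · 29² = 5512755

5512755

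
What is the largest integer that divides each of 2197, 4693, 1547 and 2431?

gcd(2197, 4693): 4693 = 2·2197 + 299; 2197 = 7·299 + 104; 299 = 2·104 + 91; 104 = 1·91 + 13; 91 = 7·13 + 0 → 13
gcd(13, 1547): 1547 = 119·13 + 0 → 13
gcd(13, 2431): 2431 = 187·13 + 0 → 13

13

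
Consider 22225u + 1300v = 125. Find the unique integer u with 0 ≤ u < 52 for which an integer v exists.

1

Reduce mod 1300: 22225u ≡ 125 (mod 1300). With g = gcd(22225, 1300) = 25 dividing 125, divide through: 889u ≡ 5 (mod 52).
Since gcd(889, 52) = 1, u ≡ 5·(889)⁻¹ ≡ 1 (mod 52). Smallest non-negative: 1.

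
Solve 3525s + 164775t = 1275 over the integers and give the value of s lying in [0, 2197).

982

Euclid: 164775 = 46·3525 + 2625; 3525 = 1·2625 + 900; 2625 = 2·900 + 825; 900 = 1·825 + 75; 825 = 11·75 + 0 → gcd = 75; 1275 = 75·17.
Back-substitution yields 3525·(187) + 164775·(-4) = 75, so one solution is s = 187·17 = 3179, t = -4·17 = -68.
Solutions in s differ by 164775/75 = 2197; the one in [0, 2197) is 3179 mod 2197 = 982.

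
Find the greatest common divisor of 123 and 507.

Euclid: 507 = 4·123 + 15; 123 = 8·15 + 3; 15 = 5·3 + 0. Last nonzero remainder: 3.

3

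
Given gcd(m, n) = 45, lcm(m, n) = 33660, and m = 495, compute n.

3060

m·n = gcd·lcm = 45·33660 = 1514700, so n = 1514700/495 = 3060.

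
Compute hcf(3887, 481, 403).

gcd(3887, 481): 3887 = 8·481 + 39; 481 = 12·39 + 13; 39 = 3·13 + 0 → 13
gcd(13, 403): 403 = 31·13 + 0 → 13

13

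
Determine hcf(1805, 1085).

1805 = 5 · 19²
1085 = 5 · 7 · 31
Common: 5 = 5

5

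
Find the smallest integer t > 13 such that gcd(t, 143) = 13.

26

Multiples of 13 above 13: 13·2, 13·3, … . Need the cofactor coprime to 143/13 = 11.
Checking s = 2, 3, … the first with gcd(s, 11) = 1 is s = 2, giving 26.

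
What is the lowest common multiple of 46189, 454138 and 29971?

114492277042

46189 = 11 · 13 · 17 · 19; 454138 = 2 · 17 · 19² · 37; 29971 = 17 · 41 · 43
lcm takes max exponent of each prime: 2 · 11 · 13 · 17 · 19² · 37 · 41 · 43 = 114492277042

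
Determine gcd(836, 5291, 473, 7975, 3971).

11

gcd(836, 5291): 5291 = 6·836 + 275; 836 = 3·275 + 11; 275 = 25·11 + 0 → 11
gcd(11, 473): 473 = 43·11 + 0 → 11
gcd(11, 7975): 7975 = 725·11 + 0 → 11
gcd(11, 3971): 3971 = 361·11 + 0 → 11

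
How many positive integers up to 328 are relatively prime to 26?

Prime factors of 26: 2, 13. Count integers ≤ 328 divisible by none of them.
By inclusion–exclusion: 328 − ⌊328/2⌋ − ⌊328/13⌋ + ⌊328/26⌋ = 151.

151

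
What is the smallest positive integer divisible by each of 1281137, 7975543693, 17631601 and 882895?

lcm(1281137, 7975543693) = 1281137·7975543693/gcd = 10217764120218941/116467 = 87730980623
lcm(87730980623, 17631601) = 87730980623·17631601/gcd = 1546837645683467423/3757 = 411721492063739
lcm(411721492063739, 882895) = 411721492063739·882895/gcd = 363506846735614844405/176579 = 2058607460318695

2058607460318695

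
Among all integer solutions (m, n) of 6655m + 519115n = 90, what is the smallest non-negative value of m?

Euclid: 519115 = 78·6655 + 25; 6655 = 266·25 + 5; 25 = 5·5 + 0 → gcd = 5; 90 = 5·18.
Back-substitution yields 6655·(20749) + 519115·(-266) = 5, so one solution is m = 20749·18 = 373482, n = -266·18 = -4788.
Solutions in m differ by 519115/5 = 103823; the one in [0, 103823) is 373482 mod 103823 = 62013.

62013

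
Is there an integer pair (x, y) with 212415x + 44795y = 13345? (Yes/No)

No

gcd(212415, 44795): 212415 = 4·44795 + 33235; 44795 = 1·33235 + 11560; 33235 = 2·11560 + 10115; 11560 = 1·10115 + 1445; 10115 = 7·1445 + 0 → 1445
1445 does not divide 13345, so a solution does not exist.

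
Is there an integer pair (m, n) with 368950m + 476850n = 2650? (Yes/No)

gcd(368950, 476850): 476850 = 1·368950 + 107900; 368950 = 3·107900 + 45250; 107900 = 2·45250 + 17400; 45250 = 2·17400 + 10450; 17400 = 1·10450 + 6950; 10450 = 1·6950 + 3500; 6950 = 1·3500 + 3450; 3500 = 1·3450 + 50; 3450 = 69·50 + 0 → 50
50 divides 2650, so a solution exists.

Yes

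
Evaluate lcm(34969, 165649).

47872561

gcd first: 165649 = 4·34969 + 25773; 34969 = 1·25773 + 9196; 25773 = 2·9196 + 7381; 9196 = 1·7381 + 1815; 7381 = 4·1815 + 121; 1815 = 15·121 + 0 → gcd = 121
lcm = 34969·165649/gcd = 5792579881/121 = 47872561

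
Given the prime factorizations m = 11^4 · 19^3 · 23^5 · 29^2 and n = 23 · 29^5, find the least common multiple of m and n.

max exponent per prime: 11^4 · 19^3 · 23^5 · 29^5 = 13257471832705469492233

13257471832705469492233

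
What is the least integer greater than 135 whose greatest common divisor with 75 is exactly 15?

165

Multiples of 15 above 135: 15·10, 15·11, … . Need the cofactor coprime to 75/15 = 5.
Checking s = 10, 11, … the first with gcd(s, 5) = 1 is s = 11, giving 165.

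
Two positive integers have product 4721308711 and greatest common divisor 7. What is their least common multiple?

Since gcd(m,n)·lcm(m,n) = mn, lcm = 4721308711/7 = 674472673.

674472673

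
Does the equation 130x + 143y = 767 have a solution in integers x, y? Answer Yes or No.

By Bézout, 130x + 143y = 767 has integer solutions iff gcd(130, 143) | 767.
Euclid: 143 = 1·130 + 13; 130 = 10·13 + 0. gcd = 13; 767 mod 13 = 0. Yes.

Yes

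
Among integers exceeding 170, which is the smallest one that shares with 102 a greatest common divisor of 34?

Multiples of 34 above 170: 34·6, 34·7, … . Need the cofactor coprime to 102/34 = 3.
Checking s = 6, 7, … the first with gcd(s, 3) = 1 is s = 7, giving 238.

238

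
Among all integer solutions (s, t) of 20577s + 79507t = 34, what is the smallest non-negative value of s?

Reduce mod 79507: 20577s ≡ 34 (mod 79507). With g = gcd(20577, 79507) = 1 dividing 34, divide through: 20577s ≡ 34 (mod 79507).
Since gcd(20577, 79507) = 1, s ≡ 34·(20577)⁻¹ ≡ 69998 (mod 79507). Smallest non-negative: 69998.

69998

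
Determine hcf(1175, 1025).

25

Euclid: 1175 = 1·1025 + 150; 1025 = 6·150 + 125; 150 = 1·125 + 25; 125 = 5·25 + 0. Last nonzero remainder: 25.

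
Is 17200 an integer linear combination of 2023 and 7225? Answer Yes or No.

No

By Bézout, 2023m − 7225n = 17200 has integer solutions iff gcd(2023, 7225) | 17200.
Euclid: 7225 = 3·2023 + 1156; 2023 = 1·1156 + 867; 1156 = 1·867 + 289; 867 = 3·289 + 0. gcd = 289; 17200 mod 289 = 149. No.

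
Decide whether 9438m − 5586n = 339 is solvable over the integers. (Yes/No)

gcd(9438, 5586): 9438 = 1·5586 + 3852; 5586 = 1·3852 + 1734; 3852 = 2·1734 + 384; 1734 = 4·384 + 198; 384 = 1·198 + 186; 198 = 1·186 + 12; 186 = 15·12 + 6; 12 = 2·6 + 0 → 6
6 does not divide 339, so a solution does not exist.

No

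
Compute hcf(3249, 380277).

Euclid: 380277 = 117·3249 + 144; 3249 = 22·144 + 81; 144 = 1·81 + 63; 81 = 1·63 + 18; 63 = 3·18 + 9; 18 = 2·9 + 0. Last nonzero remainder: 9.

9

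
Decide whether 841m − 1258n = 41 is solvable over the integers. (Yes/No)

Yes

gcd(841, 1258): 1258 = 1·841 + 417; 841 = 2·417 + 7; 417 = 59·7 + 4; 7 = 1·4 + 3; 4 = 1·3 + 1; 3 = 3·1 + 0 → 1
1 divides 41, so a solution exists.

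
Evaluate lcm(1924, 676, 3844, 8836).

53096699188

lcm(1924, 676) = 1924·676/gcd = 1300624/52 = 25012
lcm(25012, 3844) = 25012·3844/gcd = 96146128/4 = 24036532
lcm(24036532, 8836) = 24036532·8836/gcd = 212386796752/4 = 53096699188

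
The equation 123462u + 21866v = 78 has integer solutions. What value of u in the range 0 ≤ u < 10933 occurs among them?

1391

gcd(123462, 21866) = 2 (Euclid: 123462 = 5·21866 + 14132; 21866 = 1·14132 + 7734; 14132 = 1·7734 + 6398; 7734 = 1·6398 + 1336; 6398 = 4·1336 + 1054; 1336 = 1·1054 + 282; 1054 = 3·282 + 208; 282 = 1·208 + 74; 208 = 2·74 + 60; 74 = 1·60 + 14; 60 = 4·14 + 4; 14 = 3·4 + 2; 4 = 2·2 + 0), and 2 | 78.
Extended Euclid: 123462·(-4730) + 21866·(26707) = 2. Scale by 39: u₀ = -184470.
General solution u = u₀ + 10933t; reducing mod 10933 gives u = 1391 (and v = -7854).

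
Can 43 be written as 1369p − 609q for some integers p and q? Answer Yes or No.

Yes

By Bézout, 1369p − 609q = 43 has integer solutions iff gcd(1369, 609) | 43.
Euclid: 1369 = 2·609 + 151; 609 = 4·151 + 5; 151 = 30·5 + 1; 5 = 5·1 + 0. gcd = 1; 43 mod 1 = 0. Yes.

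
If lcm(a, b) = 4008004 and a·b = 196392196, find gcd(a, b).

49

gcd·lcm = product, so gcd = 196392196/4008004 = 49.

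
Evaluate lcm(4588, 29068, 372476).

lcm(4588, 29068) = 4588·29068/gcd = 133363984/4 = 33340996
lcm(33340996, 372476) = 33340996·372476/gcd = 12418720826096/676 = 18370888796

18370888796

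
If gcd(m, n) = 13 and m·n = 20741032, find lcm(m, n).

1595464

For any two positive integers, gcd × lcm equals their product. Hence lcm = 20741032 / 13 = 1595464.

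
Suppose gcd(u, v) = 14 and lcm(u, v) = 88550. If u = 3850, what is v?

322

Using uv = gcd(u,v)·lcm(u,v) = 14·88550 = 1239700, we get v = 1239700/3850 = 322.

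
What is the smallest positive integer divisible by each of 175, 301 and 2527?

2716525

lcm(175, 301) = 175·301/gcd = 52675/7 = 7525
lcm(7525, 2527) = 7525·2527/gcd = 19015675/7 = 2716525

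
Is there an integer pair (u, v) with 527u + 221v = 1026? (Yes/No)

No

By Bézout, 527u + 221v = 1026 has integer solutions iff gcd(527, 221) | 1026.
Euclid: 527 = 2·221 + 85; 221 = 2·85 + 51; 85 = 1·51 + 34; 51 = 1·34 + 17; 34 = 2·17 + 0. gcd = 17; 1026 mod 17 = 6. No.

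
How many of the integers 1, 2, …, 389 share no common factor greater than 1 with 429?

429 = 3·11·13. Inclusion–exclusion on these primes:
389 − ⌊389/3⌋ − ⌊389/11⌋ − ⌊389/13⌋ + ⌊389/33⌋ + ⌊389/39⌋ + ⌊389/143⌋ − ⌊389/429⌋ = 218

218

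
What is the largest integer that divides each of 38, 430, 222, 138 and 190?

2

gcd(38, 430): 430 = 11·38 + 12; 38 = 3·12 + 2; 12 = 6·2 + 0 → 2
gcd(2, 222): 222 = 111·2 + 0 → 2
gcd(2, 138): 138 = 69·2 + 0 → 2
gcd(2, 190): 190 = 95·2 + 0 → 2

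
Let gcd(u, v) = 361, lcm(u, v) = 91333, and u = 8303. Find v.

3971

Using uv = gcd(u,v)·lcm(u,v) = 361·91333 = 32971213, we get v = 32971213/8303 = 3971.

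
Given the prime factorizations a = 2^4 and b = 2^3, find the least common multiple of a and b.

max exponent per prime: 2^4 = 16

16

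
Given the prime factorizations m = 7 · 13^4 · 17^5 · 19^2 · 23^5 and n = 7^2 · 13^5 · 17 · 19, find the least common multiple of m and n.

max exponent per prime: 7^2 · 13^5 · 17^5 · 19^2 · 23^5 = 60021083418244444159027

60021083418244444159027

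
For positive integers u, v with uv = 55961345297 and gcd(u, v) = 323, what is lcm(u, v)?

gcd·lcm = product, so lcm = 55961345297/323 = 173254939.

173254939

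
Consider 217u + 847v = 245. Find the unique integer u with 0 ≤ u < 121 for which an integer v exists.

Euclid: 847 = 3·217 + 196; 217 = 1·196 + 21; 196 = 9·21 + 7; 21 = 3·7 + 0 → gcd = 7; 245 = 7·35.
Back-substitution yields 217·(-39) + 847·(10) = 7, so one solution is u = -39·35 = -1365, v = 10·35 = 350.
Solutions in u differ by 847/7 = 121; the one in [0, 121) is -1365 mod 121 = 87.

87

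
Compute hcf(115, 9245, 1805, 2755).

gcd(115, 9245): 9245 = 80·115 + 45; 115 = 2·45 + 25; 45 = 1·25 + 20; 25 = 1·20 + 5; 20 = 4·5 + 0 → 5
gcd(5, 1805): 1805 = 361·5 + 0 → 5
gcd(5, 2755): 2755 = 551·5 + 0 → 5

5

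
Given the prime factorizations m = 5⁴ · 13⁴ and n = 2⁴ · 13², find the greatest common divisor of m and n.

min exponent per shared prime: 13² = 169

169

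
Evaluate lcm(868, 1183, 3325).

69678700

868 = 2² · 7 · 31; 1183 = 7 · 13²; 3325 = 5² · 7 · 19
lcm takes max exponent of each prime: 2² · 5² · 7 · 13² · 19 · 31 = 69678700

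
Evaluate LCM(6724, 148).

gcd first: 6724 = 45·148 + 64; 148 = 2·64 + 20; 64 = 3·20 + 4; 20 = 5·4 + 0 → gcd = 4
lcm = 6724·148/gcd = 995152/4 = 248788

248788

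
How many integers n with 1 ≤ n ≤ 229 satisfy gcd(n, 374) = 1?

374 = 2·11·17. Inclusion–exclusion on these primes:
229 − ⌊229/2⌋ − ⌊229/11⌋ − ⌊229/17⌋ + ⌊229/22⌋ + ⌊229/34⌋ + ⌊229/187⌋ − ⌊229/374⌋ = 99

99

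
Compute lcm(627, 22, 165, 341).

627 = 3 · 11 · 19; 22 = 2 · 11; 165 = 3 · 5 · 11; 341 = 11 · 31
lcm takes max exponent of each prime: 2 · 3 · 5 · 11 · 19 · 31 = 194370

194370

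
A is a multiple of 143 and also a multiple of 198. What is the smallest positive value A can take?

2574

gcd first: 198 = 1·143 + 55; 143 = 2·55 + 33; 55 = 1·33 + 22; 33 = 1·22 + 11; 22 = 2·11 + 0 → gcd = 11
lcm = 143·198/gcd = 28314/11 = 2574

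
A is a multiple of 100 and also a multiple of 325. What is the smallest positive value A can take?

100 = 2² · 5²; 325 = 5² · 13
max exponents: 2² · 5² · 13 = 1300

1300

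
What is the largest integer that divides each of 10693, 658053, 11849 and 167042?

289

gcd(10693, 658053): 658053 = 61·10693 + 5780; 10693 = 1·5780 + 4913; 5780 = 1·4913 + 867; 4913 = 5·867 + 578; 867 = 1·578 + 289; 578 = 2·289 + 0 → 289
gcd(289, 11849): 11849 = 41·289 + 0 → 289
gcd(289, 167042): 167042 = 578·289 + 0 → 289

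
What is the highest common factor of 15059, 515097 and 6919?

15059 = 11 · 37²; 515097 = 3² · 11³ · 43; 6919 = 11 · 17 · 37
gcd takes min exponent of each prime: 11 = 11

11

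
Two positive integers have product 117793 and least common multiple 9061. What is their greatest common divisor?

gcd·lcm = product, so gcd = 117793/9061 = 13.

13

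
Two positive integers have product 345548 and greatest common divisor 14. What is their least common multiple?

gcd·lcm = product, so lcm = 345548/14 = 24682.

24682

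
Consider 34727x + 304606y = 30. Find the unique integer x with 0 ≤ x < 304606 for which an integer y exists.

Euclid: 304606 = 8·34727 + 26790; 34727 = 1·26790 + 7937; 26790 = 3·7937 + 2979; 7937 = 2·2979 + 1979; 2979 = 1·1979 + 1000; 1979 = 1·1000 + 979; 1000 = 1·979 + 21; 979 = 46·21 + 13; 21 = 1·13 + 8; 13 = 1·8 + 5; 8 = 1·5 + 3; 5 = 1·3 + 2; 3 = 1·2 + 1; 2 = 2·1 + 0 → gcd = 1; 30 = 1·30.
Back-substitution yields 34727·(-116055) + 304606·(13231) = 1, so one solution is x = -116055·30 = -3481650, y = 13231·30 = 396930.
Solutions in x differ by 304606/1 = 304606; the one in [0, 304606) is -3481650 mod 304606 = 173622.

173622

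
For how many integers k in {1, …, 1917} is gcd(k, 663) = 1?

1111

Prime factors of 663: 3, 13, 17. Count integers ≤ 1917 divisible by none of them.
By inclusion–exclusion: 1917 − ⌊1917/3⌋ − ⌊1917/13⌋ − ⌊1917/17⌋ + ⌊1917/39⌋ + ⌊1917/51⌋ + ⌊1917/221⌋ − ⌊1917/663⌋ = 1111.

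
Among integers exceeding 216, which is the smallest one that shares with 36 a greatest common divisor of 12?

36 = 12·3. Any k with gcd(k, 36) = 12 is a multiple of 12, say 12s, with s coprime to 3.
Need s > 216/12, so s ≥ 19. First s ≥ 19 with gcd(s, 3) = 1 is s = 19. Thus k = 12·19 = 228.

228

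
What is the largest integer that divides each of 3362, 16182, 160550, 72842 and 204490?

3362 = 2 · 41²; 16182 = 2 · 3² · 29 · 31; 160550 = 2 · 5² · 13² · 19; 72842 = 2 · 7 · 11² · 43; 204490 = 2 · 5 · 11² · 13²
gcd takes min exponent of each prime: 2 = 2

2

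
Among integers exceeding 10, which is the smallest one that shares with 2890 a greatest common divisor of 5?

2890 = 5·578. Any m with gcd(m, 2890) = 5 is a multiple of 5, say 5s, with s coprime to 578.
Need s > 10/5, so s ≥ 3. First s ≥ 3 with gcd(s, 578) = 1 is s = 3. Thus m = 5·3 = 15.

15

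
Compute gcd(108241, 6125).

49

Euclid: 108241 = 17·6125 + 4116; 6125 = 1·4116 + 2009; 4116 = 2·2009 + 98; 2009 = 20·98 + 49; 98 = 2·49 + 0. Last nonzero remainder: 49.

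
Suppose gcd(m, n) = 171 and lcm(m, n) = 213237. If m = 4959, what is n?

7353

Using mn = gcd(m,n)·lcm(m,n) = 171·213237 = 36463527, we get n = 36463527/4959 = 7353.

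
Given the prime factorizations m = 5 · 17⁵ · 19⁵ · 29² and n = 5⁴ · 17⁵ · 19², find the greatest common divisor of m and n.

min exponent per shared prime: 5 · 17⁵ · 19² = 2562841885

2562841885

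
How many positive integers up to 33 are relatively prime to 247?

30

Prime factors of 247: 13, 19. Count integers ≤ 33 divisible by none of them.
By inclusion–exclusion: 33 − ⌊33/13⌋ − ⌊33/19⌋ + ⌊33/247⌋ = 30.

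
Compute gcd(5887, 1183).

7

Euclid: 5887 = 4·1183 + 1155; 1183 = 1·1155 + 28; 1155 = 41·28 + 7; 28 = 4·7 + 0. Last nonzero remainder: 7.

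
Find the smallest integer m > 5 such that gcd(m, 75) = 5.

10

Multiples of 5 above 5: 5·2, 5·3, … . Need the cofactor coprime to 75/5 = 15.
Checking s = 2, 3, … the first with gcd(s, 15) = 1 is s = 2, giving 10.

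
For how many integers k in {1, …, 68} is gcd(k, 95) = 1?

Prime factors of 95: 5, 19. Count integers ≤ 68 divisible by none of them.
By inclusion–exclusion: 68 − ⌊68/5⌋ − ⌊68/19⌋ + ⌊68/95⌋ = 52.

52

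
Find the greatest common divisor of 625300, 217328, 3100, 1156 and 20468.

625300 = 2² · 5² · 13² · 37; 217328 = 2⁴ · 17² · 47; 3100 = 2² · 5² · 31; 1156 = 2² · 17²; 20468 = 2² · 7 · 17 · 43
gcd takes min exponent of each prime: 2² = 4

4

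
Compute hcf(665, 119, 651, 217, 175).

665 = 5 · 7 · 19; 119 = 7 · 17; 651 = 3 · 7 · 31; 217 = 7 · 31; 175 = 5² · 7
gcd takes min exponent of each prime: 7 = 7

7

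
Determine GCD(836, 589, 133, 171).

19

gcd(836, 589): 836 = 1·589 + 247; 589 = 2·247 + 95; 247 = 2·95 + 57; 95 = 1·57 + 38; 57 = 1·38 + 19; 38 = 2·19 + 0 → 19
gcd(19, 133): 133 = 7·19 + 0 → 19
gcd(19, 171): 171 = 9·19 + 0 → 19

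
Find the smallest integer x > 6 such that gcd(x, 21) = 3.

9

gcd(x, 21) = 3 forces 3 | x; write x = 3s. Then gcd(3s, 3·7) = 3·gcd(s, 7), so need gcd(s, 7) = 1.
3s > 6 gives s ≥ 3. The least s ≥ 3 coprime to 7 is 3, so x = 3·3 = 9.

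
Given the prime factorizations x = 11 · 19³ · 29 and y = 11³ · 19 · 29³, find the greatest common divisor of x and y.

6061

min exponent per shared prime: 11 · 19 · 29 = 6061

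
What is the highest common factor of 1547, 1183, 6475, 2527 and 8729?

7

1547 = 7 · 13 · 17; 1183 = 7 · 13²; 6475 = 5² · 7 · 37; 2527 = 7 · 19²; 8729 = 7 · 29 · 43
gcd takes min exponent of each prime: 7 = 7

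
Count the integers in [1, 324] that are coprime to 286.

Prime factors of 286: 2, 11, 13. Count integers ≤ 324 divisible by none of them.
By inclusion–exclusion: 324 − ⌊324/2⌋ − ⌊324/11⌋ − ⌊324/13⌋ + ⌊324/22⌋ + ⌊324/26⌋ + ⌊324/143⌋ − ⌊324/286⌋ = 136.

136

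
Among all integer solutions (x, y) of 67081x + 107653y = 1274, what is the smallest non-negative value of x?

gcd(67081, 107653) = 49 (Euclid: 107653 = 1·67081 + 40572; 67081 = 1·40572 + 26509; 40572 = 1·26509 + 14063; 26509 = 1·14063 + 12446; 14063 = 1·12446 + 1617; 12446 = 7·1617 + 1127; 1617 = 1·1127 + 490; 1127 = 2·490 + 147; 490 = 3·147 + 49; 147 = 3·49 + 0), and 49 | 1274.
Extended Euclid: 67081·(-666) + 107653·(415) = 49. Scale by 26: x₀ = -17316.
General solution x = x₀ + 2197t; reducing mod 2197 gives x = 260 (and y = -162).

260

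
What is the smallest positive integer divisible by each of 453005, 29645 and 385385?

712576865

453005 = 5 · 7² · 43²; 29645 = 5 · 7² · 11²; 385385 = 5 · 7² · 11² · 13
lcm takes max exponent of each prime: 5 · 7² · 11² · 13 · 43² = 712576865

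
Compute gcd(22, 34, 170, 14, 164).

22 = 2 · 11; 34 = 2 · 17; 170 = 2 · 5 · 17; 14 = 2 · 7; 164 = 2² · 41
gcd takes min exponent of each prime: 2 = 2

2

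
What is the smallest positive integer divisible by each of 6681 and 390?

868530

6681 = 3 · 17 · 131; 390 = 2 · 3 · 5 · 13
max exponents: 2 · 3 · 5 · 13 · 17 · 131 = 868530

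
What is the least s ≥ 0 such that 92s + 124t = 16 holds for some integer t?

Reduce mod 124: 92s ≡ 16 (mod 124). With g = gcd(92, 124) = 4 dividing 16, divide through: 23s ≡ 4 (mod 31).
Since gcd(23, 31) = 1, s ≡ 4·(23)⁻¹ ≡ 15 (mod 31). Smallest non-negative: 15.

15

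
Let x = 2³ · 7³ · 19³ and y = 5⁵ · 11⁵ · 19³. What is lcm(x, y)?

max exponent per prime: 2³ · 5⁵ · 7³ · 11⁵ · 19³ = 9472363537175000

9472363537175000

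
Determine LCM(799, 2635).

799 = 17 · 47; 2635 = 5 · 17 · 31
max exponents: 5 · 17 · 31 · 47 = 123845

123845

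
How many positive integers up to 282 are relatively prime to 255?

Prime factors of 255: 3, 5, 17. Count integers ≤ 282 divisible by none of them.
By inclusion–exclusion: 282 − ⌊282/3⌋ − ⌊282/5⌋ − ⌊282/17⌋ + ⌊282/15⌋ + ⌊282/51⌋ + ⌊282/85⌋ − ⌊282/255⌋ = 141.

141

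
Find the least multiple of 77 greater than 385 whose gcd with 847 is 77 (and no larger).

gcd(t, 847) = 77 forces 77 | t; write t = 77s. Then gcd(77s, 77·11) = 77·gcd(s, 11), so need gcd(s, 11) = 1.
77s > 385 gives s ≥ 6. The least s ≥ 6 coprime to 11 is 6, so t = 77·6 = 462.

462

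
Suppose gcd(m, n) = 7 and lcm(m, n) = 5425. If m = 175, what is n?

Using mn = gcd(m,n)·lcm(m,n) = 7·5425 = 37975, we get n = 37975/175 = 217.

217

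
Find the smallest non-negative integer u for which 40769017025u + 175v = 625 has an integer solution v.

Reduce mod 175: 40769017025u ≡ 625 (mod 175). With g = gcd(40769017025, 175) = 25 dividing 625, divide through: 1630760681u ≡ 25 (mod 7).
Since gcd(1630760681, 7) = 1, u ≡ 25·(1630760681)⁻¹ ≡ 1 (mod 7). Smallest non-negative: 1.

1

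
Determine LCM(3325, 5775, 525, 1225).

768075

lcm(3325, 5775) = 3325·5775/gcd = 19201875/175 = 109725
lcm(109725, 525) = 109725·525/gcd = 57605625/525 = 109725
lcm(109725, 1225) = 109725·1225/gcd = 134413125/175 = 768075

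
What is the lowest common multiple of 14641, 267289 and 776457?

207538415073

14641 = 11⁴; 267289 = 11² · 47²; 776457 = 3² · 11² · 23 · 31
lcm takes max exponent of each prime: 3² · 11⁴ · 23 · 31 · 47² = 207538415073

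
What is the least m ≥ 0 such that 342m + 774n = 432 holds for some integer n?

42

gcd(342, 774) = 18 (Euclid: 774 = 2·342 + 90; 342 = 3·90 + 72; 90 = 1·72 + 18; 72 = 4·18 + 0), and 18 | 432.
Extended Euclid: 342·(-9) + 774·(4) = 18. Scale by 24: m₀ = -216.
General solution m = m₀ + 43t; reducing mod 43 gives m = 42 (and n = -18).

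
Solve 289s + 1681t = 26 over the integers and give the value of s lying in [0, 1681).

669

Euclid: 1681 = 5·289 + 236; 289 = 1·236 + 53; 236 = 4·53 + 24; 53 = 2·24 + 5; 24 = 4·5 + 4; 5 = 1·4 + 1; 4 = 4·1 + 0 → gcd = 1; 26 = 1·26.
Back-substitution yields 289·(349) + 1681·(-60) = 1, so one solution is s = 349·26 = 9074, t = -60·26 = -1560.
Solutions in s differ by 1681/1 = 1681; the one in [0, 1681) is 9074 mod 1681 = 669.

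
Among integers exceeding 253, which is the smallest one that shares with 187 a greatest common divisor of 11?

264

Multiples of 11 above 253: 11·24, 11·25, … . Need the cofactor coprime to 187/11 = 17.
Checking s = 24, 25, … the first with gcd(s, 17) = 1 is s = 24, giving 264.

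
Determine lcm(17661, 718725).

604447725

gcd first: 718725 = 40·17661 + 12285; 17661 = 1·12285 + 5376; 12285 = 2·5376 + 1533; 5376 = 3·1533 + 777; 1533 = 1·777 + 756; 777 = 1·756 + 21; 756 = 36·21 + 0 → gcd = 21
lcm = 17661·718725/gcd = 12693402225/21 = 604447725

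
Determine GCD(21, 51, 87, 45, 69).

3

gcd(21, 51): 51 = 2·21 + 9; 21 = 2·9 + 3; 9 = 3·3 + 0 → 3
gcd(3, 87): 87 = 29·3 + 0 → 3
gcd(3, 45): 45 = 15·3 + 0 → 3
gcd(3, 69): 69 = 23·3 + 0 → 3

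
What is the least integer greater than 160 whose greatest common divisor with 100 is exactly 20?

180

Multiples of 20 above 160: 20·9, 20·10, … . Need the cofactor coprime to 100/20 = 5.
Checking s = 9, 10, … the first with gcd(s, 5) = 1 is s = 9, giving 180.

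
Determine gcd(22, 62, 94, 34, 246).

2

22 = 2 · 11; 62 = 2 · 31; 94 = 2 · 47; 34 = 2 · 17; 246 = 2 · 3 · 41
gcd takes min exponent of each prime: 2 = 2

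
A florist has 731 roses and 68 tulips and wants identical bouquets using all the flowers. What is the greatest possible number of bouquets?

731 = 17 · 43
68 = 2² · 17
Common: 17 = 17

17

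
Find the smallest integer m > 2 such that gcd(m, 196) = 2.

6

gcd(m, 196) = 2 forces 2 | m; write m = 2s. Then gcd(2s, 2·98) = 2·gcd(s, 98), so need gcd(s, 98) = 1.
2s > 2 gives s ≥ 2. The least s ≥ 2 coprime to 98 is 3, so m = 2·3 = 6.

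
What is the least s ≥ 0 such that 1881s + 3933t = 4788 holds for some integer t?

13

gcd(1881, 3933) = 171 (Euclid: 3933 = 2·1881 + 171; 1881 = 11·171 + 0), and 171 | 4788.
Extended Euclid: 1881·(-2) + 3933·(1) = 171. Scale by 28: s₀ = -56.
General solution s = s₀ + 23k; reducing mod 23 gives s = 13 (and t = -5).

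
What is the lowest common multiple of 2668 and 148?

98716

gcd first: 2668 = 18·148 + 4; 148 = 37·4 + 0 → gcd = 4
lcm = 2668·148/gcd = 394864/4 = 98716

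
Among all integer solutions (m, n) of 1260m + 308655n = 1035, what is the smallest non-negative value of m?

Reduce mod 308655: 1260m ≡ 1035 (mod 308655). With g = gcd(1260, 308655) = 45 dividing 1035, divide through: 28m ≡ 23 (mod 6859).
Since gcd(28, 6859) = 1, m ≡ 23·(28)⁻¹ ≡ 5635 (mod 6859). Smallest non-negative: 5635.

5635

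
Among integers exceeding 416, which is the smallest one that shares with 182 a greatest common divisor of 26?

442

182 = 26·7. Any k with gcd(k, 182) = 26 is a multiple of 26, say 26s, with s coprime to 7.
Need s > 416/26, so s ≥ 17. First s ≥ 17 with gcd(s, 7) = 1 is s = 17. Thus k = 26·17 = 442.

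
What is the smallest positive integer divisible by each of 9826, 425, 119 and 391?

9826 = 2 · 17³; 425 = 5² · 17; 119 = 7 · 17; 391 = 17 · 23
lcm takes max exponent of each prime: 2 · 5² · 7 · 17³ · 23 = 39549650

39549650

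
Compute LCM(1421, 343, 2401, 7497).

lcm(1421, 343) = 1421·343/gcd = 487403/49 = 9947
lcm(9947, 2401) = 9947·2401/gcd = 23882747/343 = 69629
lcm(69629, 7497) = 69629·7497/gcd = 522008613/49 = 10653237

10653237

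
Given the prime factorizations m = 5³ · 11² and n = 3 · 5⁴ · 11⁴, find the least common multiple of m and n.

27451875

max exponent per prime: 3 · 5⁴ · 11⁴ = 27451875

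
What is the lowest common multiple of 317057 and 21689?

317057 = 13 · 29³; 21689 = 23² · 41
max exponents: 13 · 23² · 29³ · 41 = 6876649273

6876649273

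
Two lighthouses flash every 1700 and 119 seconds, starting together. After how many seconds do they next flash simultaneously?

1700 = 2² · 5² · 17; 119 = 7 · 17
max exponents: 2² · 5² · 7 · 17 = 11900

11900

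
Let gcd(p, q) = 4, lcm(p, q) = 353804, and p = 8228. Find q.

Using pq = gcd(p,q)·lcm(p,q) = 4·353804 = 1415216, we get q = 1415216/8228 = 172.

172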